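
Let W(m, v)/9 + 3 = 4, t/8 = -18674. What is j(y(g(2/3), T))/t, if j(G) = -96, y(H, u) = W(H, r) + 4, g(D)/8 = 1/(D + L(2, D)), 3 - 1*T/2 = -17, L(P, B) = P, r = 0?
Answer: 6/9337 ≈ 0.00064261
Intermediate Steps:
T = 40 (T = 6 - 2*(-17) = 6 + 34 = 40)
t = -149392 (t = 8*(-18674) = -149392)
W(m, v) = 9 (W(m, v) = -27 + 9*4 = -27 + 36 = 9)
g(D) = 8/(2 + D) (g(D) = 8/(D + 2) = 8/(2 + D))
y(H, u) = 13 (y(H, u) = 9 + 4 = 13)
j(y(g(2/3), T))/t = -96/(-149392) = -96*(-1/149392) = 6/9337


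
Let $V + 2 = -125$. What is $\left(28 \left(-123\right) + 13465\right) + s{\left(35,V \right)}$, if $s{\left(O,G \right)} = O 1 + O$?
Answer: $10091$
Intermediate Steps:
$V = -127$ ($V = -2 - 125 = -127$)
$s{\left(O,G \right)} = 2 O$ ($s{\left(O,G \right)} = O + O = 2 O$)
$\left(28 \left(-123\right) + 13465\right) + s{\left(35,V \right)} = \left(28 \left(-123\right) + 13465\right) + 2 \cdot 35 = \left(-3444 + 13465\right) + 70 = 10021 + 70 = 10091$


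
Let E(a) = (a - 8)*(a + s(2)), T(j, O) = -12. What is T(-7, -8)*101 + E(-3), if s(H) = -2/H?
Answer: -1168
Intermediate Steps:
E(a) = (-1 + a)*(-8 + a) (E(a) = (a - 8)*(a - 2/2) = (-8 + a)*(a - 2*1/2) = (-8 + a)*(a - 1) = (-8 + a)*(-1 + a) = (-1 + a)*(-8 + a))
T(-7, -8)*101 + E(-3) = -12*101 + (8 + (-3)**2 - 9*(-3)) = -1212 + (8 + 9 + 27) = -1212 + 44 = -1168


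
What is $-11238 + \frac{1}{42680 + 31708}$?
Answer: $- \frac{835972343}{74388} \approx -11238.0$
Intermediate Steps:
$-11238 + \frac{1}{42680 + 31708} = -11238 + \frac{1}{74388} = - \frac{835972343}{74388}$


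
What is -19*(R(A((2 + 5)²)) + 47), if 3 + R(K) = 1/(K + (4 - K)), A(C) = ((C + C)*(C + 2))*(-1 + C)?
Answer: -3363/4 ≈ -840.75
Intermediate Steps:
A(C) = 2*C*(-1 + C)*(2 + C) (A(C) = ((2*C)*(2 + C))*(-1 + C) = (2*C*(2 + C))*(-1 + C) = 2*C*(-1 + C)*(2 + C))
R(K) = -11/4 (R(K) = -3 + 1/(K + (4 - K)) = -3 + 1/4 = -3 + ¼ = -11/4)
-19*(R(A((2 + 5)²)) + 47) = -19*(-11/4 + 47) = -19*177/4 = -3363/4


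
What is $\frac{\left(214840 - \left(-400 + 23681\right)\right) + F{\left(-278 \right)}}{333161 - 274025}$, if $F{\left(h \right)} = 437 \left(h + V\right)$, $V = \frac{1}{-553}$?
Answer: $\frac{3229161}{2725184} \approx 1.1849$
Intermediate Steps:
$V = - \frac{1}{553} \approx -0.0018083$
$F{\left(h \right)} = - \frac{437}{553} + 437 h$ ($F{\left(h \right)} = 437 \left(h - \frac{1}{553}\right) = 437 \left(- \frac{1}{553} + h\right) = - \frac{437}{553} + 437 h$)
$\frac{\left(214840 - \left(-400 + 23681\right)\right) + F{\left(-278 \right)}}{333161 - 274025} = \frac{\left(214840 - \left(-400 + 23681\right)\right) + \left(- \frac{437}{553} + 437 \left(-278\right)\right)}{333161 - 274025} = \frac{\left(214840 - 23281\right) - \frac{67182195}{553}}{59136} = \left(\left(214840 - 23281\right) - \frac{67182195}{553}\right) \frac{1}{59136} = \left(191559 - \frac{67182195}{553}\right) \frac{1}{59136} = \frac{38749932}{553} \cdot \frac{1}{59136} = \frac{3229161}{2725184}$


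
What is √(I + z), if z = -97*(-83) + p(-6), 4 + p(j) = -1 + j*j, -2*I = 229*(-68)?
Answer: 2*√3967 ≈ 125.97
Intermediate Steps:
I = 7786 (I = -229*(-68)/2 = -½*(-15572) = 7786)
p(j) = -5 + j² (p(j) = -4 + (-1 + j*j) = -4 + (-1 + j²) = -5 + j²)
z = 8082 (z = -97*(-83) + (-5 + (-6)²) = 8051 + (-5 + 36) = 8051 + 31 = 8082)
√(I + z) = √(7786 + 8082) = √15868 = 2*√3967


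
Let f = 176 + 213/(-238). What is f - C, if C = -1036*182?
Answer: 44917051/238 ≈ 1.8873e+5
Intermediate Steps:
f = 41675/238 (f = 176 - 1/238*213 = 176 - 213/238 = 41675/238 ≈ 175.10)
C = -188552
f - C = 41675/238 - 1*(-188552) = 41675/238 + 188552 = 44917051/238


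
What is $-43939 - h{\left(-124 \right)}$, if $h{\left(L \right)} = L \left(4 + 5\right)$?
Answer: $-42823$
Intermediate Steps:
$h{\left(L \right)} = 9 L$ ($h{\left(L \right)} = L 9 = 9 L$)
$-43939 - h{\left(-124 \right)} = -43939 - 9 \left(-124\right) = -43939 - -1116 = -43939 + 1116 = -42823$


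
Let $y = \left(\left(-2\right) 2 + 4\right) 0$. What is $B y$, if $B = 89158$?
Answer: $0$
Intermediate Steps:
$y = 0$ ($y = \left(-4 + 4\right) 0 = 0 \cdot 0 = 0$)
$B y = 89158 \cdot 0 = 0$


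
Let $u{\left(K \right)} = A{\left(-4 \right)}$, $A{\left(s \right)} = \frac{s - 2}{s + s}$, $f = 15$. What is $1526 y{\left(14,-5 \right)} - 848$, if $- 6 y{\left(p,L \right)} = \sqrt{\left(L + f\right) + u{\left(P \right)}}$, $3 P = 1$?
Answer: $-848 - \frac{763 \sqrt{43}}{6} \approx -1681.9$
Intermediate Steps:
$A{\left(s \right)} = \frac{-2 + s}{2 s}$
$P = \frac{1}{3}$ ($P = \frac{1}{3} \cdot 1 = \frac{1}{3} \approx 0.33333$)
$u{\left(K \right)} = \frac{3}{4}$ ($u{\left(K \right)} = \frac{-2 - 4}{2 \left(-4\right)} = \frac{1}{2} \left(- \frac{1}{4}\right) \left(-6\right) = \frac{3}{4}$)
$y{\left(p,L \right)} = - \frac{\sqrt{\frac{63}{4} + L}}{6}$ ($y{\left(p,L \right)} = - \frac{\sqrt{\left(L + 15\right) + \frac{3}{4}}}{6} = - \frac{\sqrt{\left(15 + L\right) + \frac{3}{4}}}{6} = - \frac{\sqrt{\frac{63}{4} + L}}{6}$)
$1526 y{\left(14,-5 \right)} - 848 = 1526 \left(- \frac{\sqrt{63 + 4 \left(-5\right)}}{12}\right) - 848 = 1526 \left(- \frac{\sqrt{63 - 20}}{12}\right) - 848 = 1526 \left(- \frac{\sqrt{43}}{12}\right) - 848 = - \frac{763 \sqrt{43}}{6} - 848 = -848 - \frac{763 \sqrt{43}}{6}$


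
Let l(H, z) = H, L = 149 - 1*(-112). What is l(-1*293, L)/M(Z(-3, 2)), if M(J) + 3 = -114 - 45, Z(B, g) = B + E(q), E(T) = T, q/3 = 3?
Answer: 293/162 ≈ 1.8086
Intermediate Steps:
q = 9 (q = 3*3 = 9)
L = 261 (L = 149 + 112 = 261)
Z(B, g) = 9 + B (Z(B, g) = B + 9 = 9 + B)
M(J) = -162 (M(J) = -3 + (-114 - 45) = -3 - 159 = -162)
l(-1*293, L)/M(Z(-3, 2)) = -1*293/(-162) = -293*(-1/162) = 293/162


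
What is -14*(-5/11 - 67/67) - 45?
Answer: -271/11 ≈ -24.636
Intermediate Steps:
-14*(-5/11 - 67/67) - 45 = -14*(-5*1/11 - 67*1/67) - 45 = -14*(-5/11 - 1) - 45 = -14*(-16/11) - 45 = 224/11 - 45 = -271/11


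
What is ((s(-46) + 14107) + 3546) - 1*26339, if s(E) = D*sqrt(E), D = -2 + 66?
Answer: -8686 + 64*I*sqrt(46) ≈ -8686.0 + 434.07*I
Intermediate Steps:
D = 64
s(E) = 64*sqrt(E)
((s(-46) + 14107) + 3546) - 1*26339 = ((64*sqrt(-46) + 14107) + 3546) - 1*26339 = ((64*(I*sqrt(46)) + 14107) + 3546) - 26339 = ((64*I*sqrt(46) + 14107) + 3546) - 26339 = ((14107 + 64*I*sqrt(46)) + 3546) - 26339 = (17653 + 64*I*sqrt(46)) - 26339 = -8686 + 64*I*sqrt(46)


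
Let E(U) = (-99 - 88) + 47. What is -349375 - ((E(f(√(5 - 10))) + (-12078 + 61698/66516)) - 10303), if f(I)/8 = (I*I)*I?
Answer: -3623513727/11086 ≈ -3.2686e+5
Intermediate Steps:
f(I) = 8*I³ (f(I) = 8*((I*I)*I) = 8*(I²*I) = 8*I³)
E(U) = -140 (E(U) = -187 + 47 = -140)
-349375 - ((E(f(√(5 - 10))) + (-12078 + 61698/66516)) - 10303) = -349375 - ((-140 + (-12078 + 61698/66516)) - 10303) = -349375 - ((-140 + (-12078 + 61698*(1/66516))) - 10303) = -349375 - ((-140 + (-12078 + 10283/11086)) - 10303) = -349375 - ((-140 - 133886425/11086) - 10303) = -349375 - (-135438465/11086 - 10303) = -349375 - 1*(-249657523/11086) = -349375 + 249657523/11086 = -3623513727/11086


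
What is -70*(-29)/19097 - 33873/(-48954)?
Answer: 248749767/311624846 ≈ 0.79823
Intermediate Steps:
-70*(-29)/19097 - 33873/(-48954) = 2030*(1/19097) - 33873*(-1/48954) = 2030/19097 + 11291/16318 = 248749767/311624846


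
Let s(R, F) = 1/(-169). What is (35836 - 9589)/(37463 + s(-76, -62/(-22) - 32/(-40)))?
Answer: 4435743/6331246 ≈ 0.70061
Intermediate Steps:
s(R, F) = -1/169
(35836 - 9589)/(37463 + s(-76, -62/(-22) - 32/(-40))) = (35836 - 9589)/(37463 - 1/169) = 26247/(6331246/169) = 26247*(169/6331246) = 4435743/6331246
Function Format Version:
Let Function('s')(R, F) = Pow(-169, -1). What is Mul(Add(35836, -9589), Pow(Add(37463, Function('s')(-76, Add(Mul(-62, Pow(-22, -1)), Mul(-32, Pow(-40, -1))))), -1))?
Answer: Rational(4435743, 6331246) ≈ 0.70061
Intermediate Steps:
Function('s')(R, F) = Rational(-1, 169)
Mul(Add(35836, -9589), Pow(Add(37463, Function('s')(-76, Add(Mul(-62, Pow(-22, -1)), Mul(-32, Pow(-40, -1))))), -1)) = Mul(Add(35836, -9589), Pow(Add(37463, Rational(-1, 169)), -1)) = Mul(26247, Pow(Rational(6331246, 169), -1)) = Mul(26247, Rational(169, 6331246)) = Rational(4435743, 6331246)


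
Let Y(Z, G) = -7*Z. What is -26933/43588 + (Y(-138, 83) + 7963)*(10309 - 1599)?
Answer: 3389908037987/43588 ≈ 7.7772e+7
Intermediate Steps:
-26933/43588 + (Y(-138, 83) + 7963)*(10309 - 1599) = -26933/43588 + (-7*(-138) + 7963)*(10309 - 1599) = -26933*1/43588 + (966 + 7963)*8710 = -26933/43588 + 8929*8710 = -26933/43588 + 77771590 = 3389908037987/43588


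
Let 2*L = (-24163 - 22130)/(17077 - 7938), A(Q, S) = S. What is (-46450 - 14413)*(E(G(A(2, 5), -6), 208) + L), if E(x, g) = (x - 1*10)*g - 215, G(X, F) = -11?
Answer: 392399524517/1406 ≈ 2.7909e+8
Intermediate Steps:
L = -3561/1406 (L = ((-24163 - 22130)/(17077 - 7938))/2 = (-46293/9139)/2 = (-46293*1/9139)/2 = (½)*(-3561/703) = -3561/1406 ≈ -2.5327)
E(x, g) = -215 + g*(-10 + x) (E(x, g) = (x - 10)*g - 215 = (-10 + x)*g - 215 = g*(-10 + x) - 215 = -215 + g*(-10 + x))
(-46450 - 14413)*(E(G(A(2, 5), -6), 208) + L) = (-46450 - 14413)*((-215 - 10*208 + 208*(-11)) - 3561/1406) = -60863*((-215 - 2080 - 2288) - 3561/1406) = -60863*(-4583 - 3561/1406) = -60863*(-6447259/1406) = 392399524517/1406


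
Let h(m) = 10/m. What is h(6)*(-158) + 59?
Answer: -613/3 ≈ -204.33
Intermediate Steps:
h(6)*(-158) + 59 = (10/6)*(-158) + 59 = (10*(1/6))*(-158) + 59 = (5/3)*(-158) + 59 = -790/3 + 59 = -613/3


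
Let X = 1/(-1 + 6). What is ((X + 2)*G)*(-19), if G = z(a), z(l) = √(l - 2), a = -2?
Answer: -418*I/5 ≈ -83.6*I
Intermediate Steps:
X = ⅕ (X = 1/5 = ⅕ ≈ 0.20000)
z(l) = √(-2 + l)
G = 2*I (G = √(-2 - 2) = √(-4) = 2*I ≈ 2.0*I)
((X + 2)*G)*(-19) = ((⅕ + 2)*(2*I))*(-19) = (11*(2*I)/5)*(-19) = (22*I/5)*(-19) = -418*I/5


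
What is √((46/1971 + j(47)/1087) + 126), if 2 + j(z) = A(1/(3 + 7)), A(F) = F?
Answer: √6427391937883230/7141590 ≈ 11.226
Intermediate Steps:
j(z) = -19/10 (j(z) = -2 + 1/(3 + 7) = -2 + 1/10 = -2 + ⅒ = -19/10)
√((46/1971 + j(47)/1087) + 126) = √((46/1971 - 19/10/1087) + 126) = √((46*(1/1971) - 19/10*1/1087) + 126) = √((46/1971 - 19/10870) + 126) = √(462571/21424770 + 126) = √(2699983591/21424770) = √6427391937883230/7141590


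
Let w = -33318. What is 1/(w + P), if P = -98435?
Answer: -1/131753 ≈ -7.5900e-6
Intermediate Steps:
1/(w + P) = 1/(-33318 - 98435) = 1/(-131753) = -1/131753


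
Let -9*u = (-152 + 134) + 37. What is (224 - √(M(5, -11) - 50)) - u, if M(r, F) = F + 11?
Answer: 2035/9 - 5*I*√2 ≈ 226.11 - 7.0711*I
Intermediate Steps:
M(r, F) = 11 + F
u = -19/9 (u = -((-152 + 134) + 37)/9 = -(-18 + 37)/9 = -⅑*19 = -19/9 ≈ -2.1111)
(224 - √(M(5, -11) - 50)) - u = (224 - √((11 - 11) - 50)) - 1*(-19/9) = (224 - √(0 - 50)) + 19/9 = (224 - √(-50)) + 19/9 = (224 - 5*I*√2) + 19/9 = 2035/9 - 5*I*√2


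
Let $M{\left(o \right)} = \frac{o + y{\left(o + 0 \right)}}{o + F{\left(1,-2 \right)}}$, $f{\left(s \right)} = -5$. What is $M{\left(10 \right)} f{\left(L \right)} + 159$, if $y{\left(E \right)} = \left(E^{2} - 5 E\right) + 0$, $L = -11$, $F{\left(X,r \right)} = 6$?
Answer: $\frac{561}{4} \approx 140.25$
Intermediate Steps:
$y{\left(E \right)} = E^{2} - 5 E$
$M{\left(o \right)} = \frac{o + o \left(-5 + o\right)}{6 + o}$ ($M{\left(o \right)} = \frac{o + \left(o + 0\right) \left(-5 + \left(o + 0\right)\right)}{o + 6} = \frac{o + o \left(-5 + o\right)}{6 + o}$)
$M{\left(10 \right)} f{\left(L \right)} + 159 = \frac{10 \left(-4 + 10\right)}{6 + 10} \left(-5\right) + 159 = 10 \cdot \frac{1}{16} \cdot 6 \left(-5\right) + 159 = \frac{15}{4} \left(-5\right) + 159 = - \frac{75}{4} + 159 = \frac{561}{4}$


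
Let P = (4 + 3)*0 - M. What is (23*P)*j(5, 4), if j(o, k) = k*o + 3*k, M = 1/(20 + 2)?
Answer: -368/11 ≈ -33.455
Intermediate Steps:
M = 1/22 ≈ 0.045455
j(o, k) = 3*k + k*o
P = -1/22 (P = (4 + 3)*0 - 1*1/22 = 7*0 - 1/22 = 0 - 1/22 = -1/22 ≈ -0.045455)
(23*P)*j(5, 4) = (23*(-1/22))*(4*(3 + 5)) = -46*8/11 = -23/22*32 = -368/11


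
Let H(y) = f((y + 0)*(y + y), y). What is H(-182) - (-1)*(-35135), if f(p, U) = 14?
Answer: -35121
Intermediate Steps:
H(y) = 14
H(-182) - (-1)*(-35135) = 14 - (-1)*(-35135) = 14 - 1*35135 = 14 - 35135 = -35121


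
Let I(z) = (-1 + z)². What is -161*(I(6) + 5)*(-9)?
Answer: 43470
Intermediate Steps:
-161*(I(6) + 5)*(-9) = -161*((-1 + 6)² + 5)*(-9) = -161*(5² + 5)*(-9) = -161*(25 + 5)*(-9) = -4830*(-9) = -161*(-270) = 43470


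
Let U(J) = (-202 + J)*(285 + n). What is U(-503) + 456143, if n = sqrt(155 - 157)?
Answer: 255218 - 705*I*sqrt(2) ≈ 2.5522e+5 - 997.02*I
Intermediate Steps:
n = I*sqrt(2) (n = sqrt(-2) = I*sqrt(2) ≈ 1.4142*I)
U(J) = (-202 + J)*(285 + I*sqrt(2))
U(-503) + 456143 = (-57570 + 285*(-503) - 202*I*sqrt(2) + I*(-503)*sqrt(2)) + 456143 = (-57570 - 143355 - 202*I*sqrt(2) - 503*I*sqrt(2)) + 456143 = (-200925 - 705*I*sqrt(2)) + 456143 = 255218 - 705*I*sqrt(2)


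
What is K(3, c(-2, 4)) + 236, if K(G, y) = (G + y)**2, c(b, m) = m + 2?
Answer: 317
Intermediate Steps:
c(b, m) = 2 + m
K(3, c(-2, 4)) + 236 = (3 + (2 + 4))**2 + 236 = (3 + 6)**2 + 236 = 9**2 + 236 = 81 + 236 = 317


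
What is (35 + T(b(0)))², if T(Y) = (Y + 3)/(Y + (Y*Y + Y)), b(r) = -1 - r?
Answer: 1089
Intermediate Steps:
T(Y) = (3 + Y)/(Y² + 2*Y) (T(Y) = (3 + Y)/(Y + (Y² + Y)) = (3 + Y)/(Y + (Y + Y²)) = (3 + Y)/(Y² + 2*Y))
(35 + T(b(0)))² = (35 + (3 + (-1 - 1*0))/((-1 - 1*0)*(2 + (-1 - 1*0))))² = (35 + (3 + (-1 + 0))/((-1 + 0)*(2 + (-1 + 0))))² = (35 + (3 - 1)/((-1)*(2 - 1)))² = (35 - 1*2/1)² = (35 - 1*1*2)² = (35 - 2)² = 33² = 1089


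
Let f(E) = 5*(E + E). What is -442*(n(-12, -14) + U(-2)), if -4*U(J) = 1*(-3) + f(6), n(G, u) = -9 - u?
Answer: 8177/2 ≈ 4088.5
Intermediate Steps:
f(E) = 10*E (f(E) = 5*(2*E) = 10*E)
U(J) = -57/4 (U(J) = -(1*(-3) + 10*6)/4 = -(-3 + 60)/4 = -1/4*57 = -57/4)
-442*(n(-12, -14) + U(-2)) = -442*((-9 - 1*(-14)) - 57/4) = -442*((-9 + 14) - 57/4) = -442*(5 - 57/4) = -442*(-37/4) = 8177/2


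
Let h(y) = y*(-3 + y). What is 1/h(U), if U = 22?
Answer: 1/418 ≈ 0.0023923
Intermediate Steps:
1/h(U) = 1/(22*(-3 + 22)) = 1/(22*19) = 1/418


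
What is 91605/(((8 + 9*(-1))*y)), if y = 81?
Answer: -30535/27 ≈ -1130.9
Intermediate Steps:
91605/(((8 + 9*(-1))*y)) = 91605/(((8 + 9*(-1))*81)) = 91605/(((8 - 9)*81)) = 91605/((-1*81)) = 91605/(-81) = 91605*(-1/81) = -30535/27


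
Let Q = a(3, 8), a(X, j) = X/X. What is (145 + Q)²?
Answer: 21316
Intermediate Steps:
a(X, j) = 1
Q = 1
(145 + Q)² = (145 + 1)² = 146² = 21316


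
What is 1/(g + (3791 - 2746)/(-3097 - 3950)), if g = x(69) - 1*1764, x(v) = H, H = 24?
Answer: -7047/12262825 ≈ -0.00057466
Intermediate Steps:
x(v) = 24
g = -1740 (g = 24 - 1*1764 = 24 - 1764 = -1740)
1/(g + (3791 - 2746)/(-3097 - 3950)) = 1/(-1740 + (3791 - 2746)/(-3097 - 3950)) = 1/(-1740 + 1045/(-7047)) = 1/(-1740 + 1045*(-1/7047)) = 1/(-1740 - 1045/7047) = 1/(-12262825/7047) = -7047/12262825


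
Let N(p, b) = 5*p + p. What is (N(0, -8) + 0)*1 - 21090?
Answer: -21090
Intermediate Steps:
N(p, b) = 6*p
(N(0, -8) + 0)*1 - 21090 = (6*0 + 0)*1 - 21090 = (0 + 0)*1 - 21090 = 0*1 - 21090 = 0 - 21090 = -21090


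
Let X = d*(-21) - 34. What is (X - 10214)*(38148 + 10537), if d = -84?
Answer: -413043540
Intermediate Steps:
X = 1730 (X = -84*(-21) - 34 = 1764 - 34 = 1730)
(X - 10214)*(38148 + 10537) = (1730 - 10214)*(38148 + 10537) = -8484*48685 = -413043540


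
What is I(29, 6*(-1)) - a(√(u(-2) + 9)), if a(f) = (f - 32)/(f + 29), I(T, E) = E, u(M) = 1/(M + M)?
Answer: -16227/3329 - 122*√35/3329 ≈ -5.0912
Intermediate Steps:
u(M) = 1/(2*M)
a(f) = (-32 + f)/(29 + f)
I(29, 6*(-1)) - a(√(u(-2) + 9)) = 6*(-1) - (-32 + √((½)/(-2) + 9))/(29 + √((½)/(-2) + 9)) = -6 - (-32 + √((½)*(-½) + 9))/(29 + √((½)*(-½) + 9)) = -6 - (-32 + √(-¼ + 9))/(29 + √(-¼ + 9)) = -6 - (-32 + √(35/4))/(29 + √(35/4)) = -6 - (-32 + √35/2)/(29 + √35/2)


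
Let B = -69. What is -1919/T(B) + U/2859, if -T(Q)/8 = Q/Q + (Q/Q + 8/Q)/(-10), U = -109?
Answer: 1892541001/7193244 ≈ 263.10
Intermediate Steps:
T(Q) = -36/5 + 32/(5*Q) (T(Q) = -8*(Q/Q + (Q/Q + 8/Q)/(-10)) = -8*(1 + (1 + 8/Q)*(-⅒)) = -8*(1 + (-⅒ - 4/(5*Q))) = -8*(9/10 - 4/(5*Q)) = -36/5 + 32/(5*Q))
-1919/T(B) + U/2859 = -1919*(-345/(4*(8 - 9*(-69)))) - 109/2859 = -1919*(-345/(4*(8 + 621))) - 109*1/2859 = -1919/((⅘)*(-1/69)*629) - 109/2859 = -1919/(-2516/345) - 109/2859 = -1919*(-345/2516) - 109/2859 = 662055/2516 - 109/2859 = 1892541001/7193244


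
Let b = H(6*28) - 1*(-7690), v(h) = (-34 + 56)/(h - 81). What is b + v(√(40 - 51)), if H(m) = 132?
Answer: 25702201/3286 - 11*I*√11/3286 ≈ 7821.7 - 0.011103*I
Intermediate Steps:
v(h) = 22/(-81 + h)
b = 7822 (b = 132 - 1*(-7690) = 132 + 7690 = 7822)
b + v(√(40 - 51)) = 7822 + 22/(-81 + √(40 - 51)) = 7822 + 22/(-81 + √(-11)) = 7822 + 22/(-81 + I*√11)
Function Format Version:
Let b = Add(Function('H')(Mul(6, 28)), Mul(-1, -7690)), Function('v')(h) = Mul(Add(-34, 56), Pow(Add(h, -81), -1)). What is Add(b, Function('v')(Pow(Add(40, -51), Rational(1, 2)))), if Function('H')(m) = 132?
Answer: Add(Rational(25702201, 3286), Mul(Rational(-11, 3286), I, Pow(11, Rational(1, 2)))) ≈ Add(7821.7, Mul(-0.011103, I))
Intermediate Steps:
Function('v')(h) = Mul(22, Pow(Add(-81, h), -1))
b = 7822 (b = Add(132, Mul(-1, -7690)) = Add(132, 7690) = 7822)
Add(b, Function('v')(Pow(Add(40, -51), Rational(1, 2)))) = Add(7822, Mul(22, Pow(Add(-81, Pow(Add(40, -51), Rational(1, 2))), -1))) = Add(7822, Mul(22, Pow(Add(-81, Pow(-11, Rational(1, 2))), -1))) = Add(7822, Mul(22, Pow(Add(-81, Mul(I, Pow(11, Rational(1, 2)))), -1)))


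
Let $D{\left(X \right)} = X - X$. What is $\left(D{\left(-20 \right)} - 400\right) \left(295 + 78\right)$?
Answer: $-149200$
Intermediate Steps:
$D{\left(X \right)} = 0$
$\left(D{\left(-20 \right)} - 400\right) \left(295 + 78\right) = \left(0 - 400\right) \left(295 + 78\right) = \left(0 - 400\right) 373 = \left(-400\right) 373 = -149200$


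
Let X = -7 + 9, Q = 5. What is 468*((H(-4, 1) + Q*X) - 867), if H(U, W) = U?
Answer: -402948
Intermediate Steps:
X = 2
468*((H(-4, 1) + Q*X) - 867) = 468*((-4 + 5*2) - 867) = 468*((-4 + 10) - 867) = 468*(6 - 867) = 468*(-861) = -402948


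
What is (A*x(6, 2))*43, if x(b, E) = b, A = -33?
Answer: -8514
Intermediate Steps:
(A*x(6, 2))*43 = -33*6*43 = -198*43 = -8514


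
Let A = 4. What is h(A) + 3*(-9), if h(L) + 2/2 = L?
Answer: -24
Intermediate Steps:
h(L) = -1 + L
h(A) + 3*(-9) = (-1 + 4) + 3*(-9) = 3 - 27 = -24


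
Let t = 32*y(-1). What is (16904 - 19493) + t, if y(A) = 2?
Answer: -2525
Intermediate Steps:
t = 64 (t = 32*2 = 64)
(16904 - 19493) + t = (16904 - 19493) + 64 = -2589 + 64 = -2525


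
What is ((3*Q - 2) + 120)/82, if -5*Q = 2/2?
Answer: 587/410 ≈ 1.4317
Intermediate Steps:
Q = -⅕ (Q = -2/(5*2) = -⅕*1 = -⅕ ≈ -0.20000)
((3*Q - 2) + 120)/82 = ((3*(-⅕) - 2) + 120)/82 = ((-⅗ - 2) + 120)/82 = (-13/5 + 120)/82 = (1/82)*(587/5) = 587/410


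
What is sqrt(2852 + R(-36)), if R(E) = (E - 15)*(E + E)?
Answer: 2*sqrt(1631) ≈ 80.771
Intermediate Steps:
R(E) = 2*E*(-15 + E) (R(E) = (-15 + E)*(2*E) = 2*E*(-15 + E))
sqrt(2852 + R(-36)) = sqrt(2852 + 2*(-36)*(-15 - 36)) = sqrt(2852 + 2*(-36)*(-51)) = sqrt(2852 + 3672) = sqrt(6524) = 2*sqrt(1631)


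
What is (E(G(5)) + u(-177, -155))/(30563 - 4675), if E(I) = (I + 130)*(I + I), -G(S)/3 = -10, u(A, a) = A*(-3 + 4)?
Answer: 9423/25888 ≈ 0.36399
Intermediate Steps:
u(A, a) = A (u(A, a) = A*1 = A)
G(S) = 30 (G(S) = -3*(-10) = 30)
E(I) = 2*I*(130 + I) (E(I) = (130 + I)*(2*I) = 2*I*(130 + I))
(E(G(5)) + u(-177, -155))/(30563 - 4675) = (2*30*(130 + 30) - 177)/(30563 - 4675) = (2*30*160 - 177)/25888 = (9600 - 177)*(1/25888) = 9423*(1/25888) = 9423/25888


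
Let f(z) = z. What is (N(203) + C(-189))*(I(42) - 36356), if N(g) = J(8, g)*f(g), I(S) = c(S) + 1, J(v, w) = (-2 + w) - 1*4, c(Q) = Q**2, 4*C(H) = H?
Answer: -5526777025/4 ≈ -1.3817e+9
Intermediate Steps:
C(H) = H/4
J(v, w) = -6 + w (J(v, w) = (-2 + w) - 4 = -6 + w)
I(S) = 1 + S**2 (I(S) = S**2 + 1 = 1 + S**2)
N(g) = g*(-6 + g) (N(g) = (-6 + g)*g = g*(-6 + g))
(N(203) + C(-189))*(I(42) - 36356) = (203*(-6 + 203) + (1/4)*(-189))*((1 + 42**2) - 36356) = (203*197 - 189/4)*((1 + 1764) - 36356) = (39991 - 189/4)*(1765 - 36356) = (159775/4)*(-34591) = -5526777025/4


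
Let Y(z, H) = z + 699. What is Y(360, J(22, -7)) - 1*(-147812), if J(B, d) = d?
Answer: 148871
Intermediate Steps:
Y(z, H) = 699 + z
Y(360, J(22, -7)) - 1*(-147812) = (699 + 360) - 1*(-147812) = 1059 + 147812 = 148871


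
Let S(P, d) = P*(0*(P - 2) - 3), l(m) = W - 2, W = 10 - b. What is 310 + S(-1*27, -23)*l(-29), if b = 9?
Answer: 229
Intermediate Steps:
W = 1 (W = 10 - 1*9 = 10 - 9 = 1)
l(m) = -1 (l(m) = 1 - 2 = -1)
S(P, d) = -3*P (S(P, d) = P*(0*(-2 + P) - 3) = P*(0 - 3) = P*(-3) = -3*P)
310 + S(-1*27, -23)*l(-29) = 310 - (-3)*27*(-1) = 310 - 3*(-27)*(-1) = 310 + 81*(-1) = 310 - 81 = 229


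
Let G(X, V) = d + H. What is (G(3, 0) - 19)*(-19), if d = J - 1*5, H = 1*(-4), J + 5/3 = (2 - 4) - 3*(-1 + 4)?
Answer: 2318/3 ≈ 772.67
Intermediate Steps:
J = -38/3 (J = -5/3 + ((2 - 4) - 3*(-1 + 4)) = -5/3 + (-2 - 3*3) = -5/3 + (-2 - 9) = -5/3 - 11 = -38/3 ≈ -12.667)
H = -4
d = -53/3 (d = -38/3 - 1*5 = -38/3 - 5 = -53/3 ≈ -17.667)
G(X, V) = -65/3 (G(X, V) = -53/3 - 4 = -65/3)
(G(3, 0) - 19)*(-19) = (-65/3 - 19)*(-19) = -122/3*(-19) = 2318/3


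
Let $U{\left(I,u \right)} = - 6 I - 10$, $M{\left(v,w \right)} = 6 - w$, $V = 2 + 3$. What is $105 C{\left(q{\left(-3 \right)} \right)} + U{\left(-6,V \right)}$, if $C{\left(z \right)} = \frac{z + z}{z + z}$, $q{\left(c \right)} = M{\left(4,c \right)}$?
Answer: $131$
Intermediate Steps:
$V = 5$
$U{\left(I,u \right)} = -10 - 6 I$
$q{\left(c \right)} = 6 - c$
$C{\left(z \right)} = 1$ ($C{\left(z \right)} = \frac{2 z}{2 z} = 2 z \frac{1}{2 z} = 1$)
$105 C{\left(q{\left(-3 \right)} \right)} + U{\left(-6,V \right)} = 105 \cdot 1 - -26 = 105 + \left(-10 + 36\right) = 105 + 26 = 131$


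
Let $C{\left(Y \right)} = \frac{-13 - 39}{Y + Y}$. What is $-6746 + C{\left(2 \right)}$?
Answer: $-6759$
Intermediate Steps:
$C{\left(Y \right)} = - \frac{26}{Y}$ ($C{\left(Y \right)} = - \frac{52}{2 Y} = - 52 \frac{1}{2 Y} = - \frac{26}{Y}$)
$-6746 + C{\left(2 \right)} = -6746 - \frac{26}{2} = -6746 - 13 = -6759$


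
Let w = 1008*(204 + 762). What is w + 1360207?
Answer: 2333935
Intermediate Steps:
w = 973728 (w = 1008*966 = 973728)
w + 1360207 = 973728 + 1360207 = 2333935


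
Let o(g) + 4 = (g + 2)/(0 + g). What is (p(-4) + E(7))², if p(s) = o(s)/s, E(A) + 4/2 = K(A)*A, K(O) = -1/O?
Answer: 289/64 ≈ 4.5156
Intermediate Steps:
o(g) = -4 + (2 + g)/g (o(g) = -4 + (g + 2)/(0 + g) = -4 + (2 + g)/g)
E(A) = -3 (E(A) = -2 + (-1/A)*A = -2 - 1 = -3)
p(s) = (-3 + 2/s)/s
(p(-4) + E(7))² = ((2 - 3*(-4))/(-4)² - 3)² = ((2 + 12)/16 - 3)² = ((1/16)*14 - 3)² = (7/8 - 3)² = (-17/8)² = 289/64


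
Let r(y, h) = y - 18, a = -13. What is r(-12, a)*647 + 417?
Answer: -18993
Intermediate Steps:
r(y, h) = -18 + y
r(-12, a)*647 + 417 = (-18 - 12)*647 + 417 = -30*647 + 417 = -19410 + 417 = -18993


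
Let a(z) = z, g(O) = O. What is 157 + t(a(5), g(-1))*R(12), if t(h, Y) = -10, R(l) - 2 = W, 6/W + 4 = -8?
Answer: 142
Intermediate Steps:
W = -1/2 (W = 6/(-4 - 8) = 6/(-12) = 6*(-1/12) = -1/2 ≈ -0.50000)
R(l) = 3/2 (R(l) = 2 - 1/2 = 3/2)
157 + t(a(5), g(-1))*R(12) = 157 - 10*3/2 = 157 - 15 = 142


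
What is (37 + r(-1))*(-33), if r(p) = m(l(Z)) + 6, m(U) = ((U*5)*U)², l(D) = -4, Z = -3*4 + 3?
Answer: -212619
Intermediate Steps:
Z = -9 (Z = -12 + 3 = -9)
m(U) = 25*U⁴ (m(U) = ((5*U)*U)² = (5*U²)² = 25*U⁴)
r(p) = 6406 (r(p) = 25*(-4)⁴ + 6 = 25*256 + 6 = 6400 + 6 = 6406)
(37 + r(-1))*(-33) = (37 + 6406)*(-33) = 6443*(-33) = -212619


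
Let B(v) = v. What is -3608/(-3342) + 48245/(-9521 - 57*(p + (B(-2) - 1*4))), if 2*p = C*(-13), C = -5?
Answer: -121433138/36867273 ≈ -3.2938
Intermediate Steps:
p = 65/2 (p = (-5*(-13))/2 = (1/2)*65 = 65/2 ≈ 32.500)
-3608/(-3342) + 48245/(-9521 - 57*(p + (B(-2) - 1*4))) = -3608/(-3342) + 48245/(-9521 - 57*(65/2 + (-2 - 1*4))) = -3608*(-1/3342) + 48245/(-9521 - 57*(65/2 + (-2 - 4))) = 1804/1671 + 48245/(-9521 - 57*(65/2 - 6)) = 1804/1671 + 48245/(-9521 - 57*53/2) = 1804/1671 + 48245/(-9521 - 3021/2) = 1804/1671 + 48245/(-22063/2) = 1804/1671 + 48245*(-2/22063) = 1804/1671 - 96490/22063 = -121433138/36867273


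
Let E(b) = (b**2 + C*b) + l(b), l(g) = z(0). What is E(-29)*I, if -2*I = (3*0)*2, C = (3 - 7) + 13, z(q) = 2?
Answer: 0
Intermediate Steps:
l(g) = 2
C = 9 (C = -4 + 13 = 9)
E(b) = 2 + b**2 + 9*b (E(b) = (b**2 + 9*b) + 2 = 2 + b**2 + 9*b)
I = 0 (I = -3*0*2/2 = -0*2 = -1/2*0 = 0)
E(-29)*I = (2 + (-29)**2 + 9*(-29))*0 = (2 + 841 - 261)*0 = 582*0 = 0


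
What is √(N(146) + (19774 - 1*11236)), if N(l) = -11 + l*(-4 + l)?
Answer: 3*√3251 ≈ 171.05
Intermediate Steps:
√(N(146) + (19774 - 1*11236)) = √((-11 + 146² - 4*146) + (19774 - 1*11236)) = √((-11 + 21316 - 584) + (19774 - 11236)) = √(20721 + 8538) = √29259 = 3*√3251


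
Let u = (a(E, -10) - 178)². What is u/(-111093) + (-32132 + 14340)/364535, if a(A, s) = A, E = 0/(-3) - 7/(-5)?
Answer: -66727619203/202486433775 ≈ -0.32954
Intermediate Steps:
E = 7/5 (E = 0*(-⅓) - 7*(-⅕) = 0 + 7/5 = 7/5 ≈ 1.4000)
u = 779689/25 (u = (7/5 - 178)² = (-883/5)² = 779689/25 ≈ 31188.)
u/(-111093) + (-32132 + 14340)/364535 = (779689/25)/(-111093) + (-32132 + 14340)/364535 = (779689/25)*(-1/111093) - 17792*1/364535 = -779689/2777325 - 17792/364535 = -66727619203/202486433775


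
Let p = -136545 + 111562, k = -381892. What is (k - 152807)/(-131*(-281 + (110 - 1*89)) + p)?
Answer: -534699/9077 ≈ -58.907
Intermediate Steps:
p = -24983
(k - 152807)/(-131*(-281 + (110 - 1*89)) + p) = (-381892 - 152807)/(-131*(-281 + (110 - 1*89)) - 24983) = -534699/(-131*(-281 + (110 - 89)) - 24983) = -534699/(-131*(-281 + 21) - 24983) = -534699/(-131*(-260) - 24983) = -534699/(34060 - 24983) = -534699/9077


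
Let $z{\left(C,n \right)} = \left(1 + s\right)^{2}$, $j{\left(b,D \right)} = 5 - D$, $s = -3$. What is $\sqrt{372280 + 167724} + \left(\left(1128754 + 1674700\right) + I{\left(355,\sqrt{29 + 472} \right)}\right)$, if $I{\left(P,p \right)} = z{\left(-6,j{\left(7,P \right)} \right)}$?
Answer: $2803458 + 2 \sqrt{135001} \approx 2.8042 \cdot 10^{6}$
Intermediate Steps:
$z{\left(C,n \right)} = 4$ ($z{\left(C,n \right)} = \left(1 - 3\right)^{2} = \left(-2\right)^{2} = 4$)
$I{\left(P,p \right)} = 4$
$\sqrt{372280 + 167724} + \left(\left(1128754 + 1674700\right) + I{\left(355,\sqrt{29 + 472} \right)}\right) = \sqrt{372280 + 167724} + \left(\left(1128754 + 1674700\right) + 4\right) = \sqrt{540004} + \left(2803454 + 4\right) = 2 \sqrt{135001} + 2803458 = 2803458 + 2 \sqrt{135001}$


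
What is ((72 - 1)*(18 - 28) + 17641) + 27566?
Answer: 44497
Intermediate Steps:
((72 - 1)*(18 - 28) + 17641) + 27566 = (71*(-10) + 17641) + 27566 = (-710 + 17641) + 27566 = 16931 + 27566 = 44497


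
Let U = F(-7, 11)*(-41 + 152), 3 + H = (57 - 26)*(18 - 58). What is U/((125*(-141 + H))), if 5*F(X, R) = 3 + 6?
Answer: -999/865000 ≈ -0.0011549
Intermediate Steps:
F(X, R) = 9/5 (F(X, R) = (3 + 6)/5 = (⅕)*9 = 9/5)
H = -1243 (H = -3 + (57 - 26)*(18 - 58) = -3 + 31*(-40) = -3 - 1240 = -1243)
U = 999/5 (U = 9*(-41 + 152)/5 = (9/5)*111 = 999/5 ≈ 199.80)
U/((125*(-141 + H))) = 999/(5*((125*(-141 - 1243)))) = 999/(5*((125*(-1384)))) = (999/5)/(-173000) = (999/5)*(-1/173000) = -999/865000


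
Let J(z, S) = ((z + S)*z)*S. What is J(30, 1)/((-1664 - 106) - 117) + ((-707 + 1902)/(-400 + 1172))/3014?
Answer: -720558825/1463562232 ≈ -0.49233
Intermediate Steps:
J(z, S) = S*z*(S + z) (J(z, S) = ((S + z)*z)*S = (z*(S + z))*S = S*z*(S + z))
J(30, 1)/((-1664 - 106) - 117) + ((-707 + 1902)/(-400 + 1172))/3014 = (1*30*(1 + 30))/((-1664 - 106) - 117) + ((-707 + 1902)/(-400 + 1172))/3014 = (1*30*31)/(-1770 - 117) + (1195/772)*(1/3014) = 930/(-1887) + (1195*(1/772))*(1/3014) = 930*(-1/1887) + (1195/772)*(1/3014) = -310/629 + 1195/2326808 = -720558825/1463562232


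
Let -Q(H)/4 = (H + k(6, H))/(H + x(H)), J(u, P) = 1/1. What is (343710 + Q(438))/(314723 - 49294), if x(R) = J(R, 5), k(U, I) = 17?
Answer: 150886870/116523331 ≈ 1.2949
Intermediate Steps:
J(u, P) = 1 (J(u, P) = 1*1 = 1)
x(R) = 1
Q(H) = -4*(17 + H)/(1 + H) (Q(H) = -4*(H + 17)/(H + 1) = -4*(17 + H)/(1 + H))
(343710 + Q(438))/(314723 - 49294) = (343710 + 4*(-17 - 1*438)/(1 + 438))/(314723 - 49294) = (343710 + 4*(-17 - 438)/439)/265429 = (343710 + 4*(1/439)*(-455))*(1/265429) = (343710 - 1820/439)*(1/265429) = (150886870/439)*(1/265429) = 150886870/116523331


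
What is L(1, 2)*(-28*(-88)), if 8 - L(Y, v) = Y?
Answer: 17248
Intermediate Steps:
L(Y, v) = 8 - Y
L(1, 2)*(-28*(-88)) = (8 - 1*1)*(-28*(-88)) = (8 - 1)*2464 = 7*2464 = 17248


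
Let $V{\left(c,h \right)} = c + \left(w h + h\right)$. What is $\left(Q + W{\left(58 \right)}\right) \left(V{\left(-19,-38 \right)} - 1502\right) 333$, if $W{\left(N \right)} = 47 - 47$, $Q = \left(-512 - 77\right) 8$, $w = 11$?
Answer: $3102102792$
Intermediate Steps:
$V{\left(c,h \right)} = c + 12 h$ ($V{\left(c,h \right)} = c + \left(11 h + h\right) = c + 12 h$)
$Q = -4712$ ($Q = \left(-512 - 77\right) 8 = \left(-589\right) 8 = -4712$)
$W{\left(N \right)} = 0$ ($W{\left(N \right)} = 47 - 47 = 0$)
$\left(Q + W{\left(58 \right)}\right) \left(V{\left(-19,-38 \right)} - 1502\right) 333 = \left(-4712 + 0\right) \left(\left(-19 + 12 \left(-38\right)\right) - 1502\right) 333 = - 4712 \left(\left(-19 - 456\right) - 1502\right) 333 = - 4712 \left(-475 - 1502\right) 333 = \left(-4712\right) \left(-1977\right) 333 = 9315624 \cdot 333 = 3102102792$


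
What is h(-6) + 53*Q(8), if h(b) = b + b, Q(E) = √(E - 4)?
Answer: 94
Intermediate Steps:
Q(E) = √(-4 + E)
h(b) = 2*b
h(-6) + 53*Q(8) = 2*(-6) + 53*√(-4 + 8) = -12 + 53*√4 = -12 + 53*2 = -12 + 106 = 94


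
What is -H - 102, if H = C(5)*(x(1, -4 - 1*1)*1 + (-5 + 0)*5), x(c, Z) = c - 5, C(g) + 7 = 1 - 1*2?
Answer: -334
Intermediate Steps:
C(g) = -8 (C(g) = -7 + (1 - 1*2) = -7 + (1 - 2) = -7 - 1 = -8)
x(c, Z) = -5 + c
H = 232 (H = -8*((-5 + 1)*1 + (-5 + 0)*5) = -8*(-4*1 - 5*5) = -8*(-4 - 25) = -8*(-29) = 232)
-H - 102 = -1*232 - 102 = -232 - 102 = -334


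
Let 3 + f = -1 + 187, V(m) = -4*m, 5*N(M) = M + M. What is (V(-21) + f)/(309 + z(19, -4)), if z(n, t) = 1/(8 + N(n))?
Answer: 20826/24107 ≈ 0.86390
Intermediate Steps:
N(M) = 2*M/5 (N(M) = (M + M)/5 = (2*M)/5 = 2*M/5)
z(n, t) = 1/(8 + 2*n/5)
f = 183 (f = -3 + (-1 + 187) = -3 + 186 = 183)
(V(-21) + f)/(309 + z(19, -4)) = (-4*(-21) + 183)/(309 + 5/(2*(20 + 19))) = (84 + 183)/(309 + (5/2)/39) = 267/(309 + (5/2)*(1/39)) = 267/(309 + 5/78) = 267/(24107/78) = 267*(78/24107) = 20826/24107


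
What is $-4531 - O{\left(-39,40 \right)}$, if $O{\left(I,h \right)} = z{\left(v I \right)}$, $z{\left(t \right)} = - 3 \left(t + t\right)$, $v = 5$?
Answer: $-5701$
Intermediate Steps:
$z{\left(t \right)} = - 6 t$ ($z{\left(t \right)} = - 3 \cdot 2 t = - 6 t$)
$O{\left(I,h \right)} = - 30 I$ ($O{\left(I,h \right)} = - 6 \cdot 5 I = - 30 I$)
$-4531 - O{\left(-39,40 \right)} = -4531 - \left(-30\right) \left(-39\right) = -4531 - 1170 = -5701$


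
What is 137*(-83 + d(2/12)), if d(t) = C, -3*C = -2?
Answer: -33839/3 ≈ -11280.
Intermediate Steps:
C = 2/3 (C = -1/3*(-2) = 2/3 ≈ 0.66667)
d(t) = 2/3
137*(-83 + d(2/12)) = 137*(-83 + 2/3) = 137*(-247/3) = -33839/3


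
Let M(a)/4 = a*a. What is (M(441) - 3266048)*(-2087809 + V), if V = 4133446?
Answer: -5089798514988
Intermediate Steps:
M(a) = 4*a² (M(a) = 4*(a*a) = 4*a²)
(M(441) - 3266048)*(-2087809 + V) = (4*441² - 3266048)*(-2087809 + 4133446) = (4*194481 - 3266048)*2045637 = (777924 - 3266048)*2045637 = -2488124*2045637 = -5089798514988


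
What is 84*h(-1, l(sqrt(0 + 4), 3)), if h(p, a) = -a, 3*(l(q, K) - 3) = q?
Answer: -308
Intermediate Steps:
l(q, K) = 3 + q/3
84*h(-1, l(sqrt(0 + 4), 3)) = 84*(-(3 + sqrt(0 + 4)/3)) = 84*(-(3 + sqrt(4)/3)) = 84*(-(3 + (1/3)*2)) = 84*(-(3 + 2/3)) = 84*(-1*11/3) = 84*(-11/3) = -308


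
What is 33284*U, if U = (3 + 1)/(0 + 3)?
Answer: 133136/3 ≈ 44379.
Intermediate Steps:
U = 4/3 ≈ 1.3333
33284*U = 33284*(4/3) = 133136/3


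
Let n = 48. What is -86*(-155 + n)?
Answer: 9202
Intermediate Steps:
-86*(-155 + n) = -86*(-155 + 48) = -86*(-107) = 9202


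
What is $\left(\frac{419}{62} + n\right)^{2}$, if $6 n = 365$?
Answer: $\frac{39513796}{8649} \approx 4568.6$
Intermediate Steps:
$n = \frac{365}{6}$ ($n = \frac{1}{6} \cdot 365 = \frac{365}{6} \approx 60.833$)
$\left(\frac{419}{62} + n\right)^{2} = \left(\frac{419}{62} + \frac{365}{6}\right)^{2} = \left(\frac{6286}{93}\right)^{2} = \frac{39513796}{8649}$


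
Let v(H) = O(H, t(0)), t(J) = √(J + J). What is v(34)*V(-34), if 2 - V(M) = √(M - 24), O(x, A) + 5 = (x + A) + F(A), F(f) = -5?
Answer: 48 - 24*I*√58 ≈ 48.0 - 182.78*I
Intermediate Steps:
t(J) = √2*√J (t(J) = √(2*J) = √2*√J)
O(x, A) = -10 + A + x (O(x, A) = -5 + ((x + A) - 5) = -5 + ((A + x) - 5) = -5 + (-5 + A + x) = -10 + A + x)
V(M) = 2 - √(-24 + M) (V(M) = 2 - √(M - 24) = 2 - √(-24 + M))
v(H) = -10 + H (v(H) = -10 + √2*√0 + H = -10 + √2*0 + H = -10 + 0 + H = -10 + H)
v(34)*V(-34) = (-10 + 34)*(2 - √(-24 - 34)) = 24*(2 - √(-58)) = 24*(2 - I*√58) = 48 - 24*I*√58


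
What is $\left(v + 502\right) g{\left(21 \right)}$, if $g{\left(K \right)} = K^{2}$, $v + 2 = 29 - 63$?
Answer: $205506$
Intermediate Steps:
$v = -36$ ($v = -2 + \left(29 - 63\right) = -2 - 34 = -36$)
$\left(v + 502\right) g{\left(21 \right)} = \left(-36 + 502\right) 21^{2} = 466 \cdot 441 = 205506$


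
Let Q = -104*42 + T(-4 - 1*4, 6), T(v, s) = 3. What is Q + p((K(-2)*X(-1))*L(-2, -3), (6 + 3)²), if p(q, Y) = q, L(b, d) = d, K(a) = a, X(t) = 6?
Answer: -4329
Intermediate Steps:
Q = -4365 (Q = -104*42 + 3 = -4368 + 3 = -4365)
Q + p((K(-2)*X(-1))*L(-2, -3), (6 + 3)²) = -4365 - 2*6*(-3) = -4365 - 12*(-3) = -4365 + 36 = -4329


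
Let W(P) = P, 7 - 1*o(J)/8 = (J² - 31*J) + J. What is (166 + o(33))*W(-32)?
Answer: 18240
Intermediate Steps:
o(J) = 56 - 8*J² + 240*J (o(J) = 56 - 8*((J² - 31*J) + J) = 56 - 8*(J² - 30*J) = 56 + (-8*J² + 240*J) = 56 - 8*J² + 240*J)
(166 + o(33))*W(-32) = (166 + (56 - 8*33² + 240*33))*(-32) = (166 + (56 - 8*1089 + 7920))*(-32) = (166 + (56 - 8712 + 7920))*(-32) = (166 - 736)*(-32) = -570*(-32) = 18240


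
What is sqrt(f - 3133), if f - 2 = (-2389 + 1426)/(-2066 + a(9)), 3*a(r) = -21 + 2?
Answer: I*sqrt(120998598746)/6217 ≈ 55.951*I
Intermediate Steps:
a(r) = -19/3 (a(r) = (-21 + 2)/3 = (1/3)*(-19) = -19/3)
f = 15323/6217 (f = 2 + (-2389 + 1426)/(-2066 - 19/3) = 2 - 963/(-6217/3) = 2 - 963*(-3/6217) = 2 + 2889/6217 = 15323/6217 ≈ 2.4647)
sqrt(f - 3133) = sqrt(15323/6217 - 3133) = sqrt(-19462538/6217) = I*sqrt(120998598746)/6217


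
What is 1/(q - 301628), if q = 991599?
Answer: 1/689971 ≈ 1.4493e-6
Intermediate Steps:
1/(q - 301628) = 1/(991599 - 301628) = 1/689971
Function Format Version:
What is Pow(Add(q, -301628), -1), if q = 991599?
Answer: Rational(1, 689971) ≈ 1.4493e-6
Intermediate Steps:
Pow(Add(q, -301628), -1) = Pow(Add(991599, -301628), -1) = Pow(689971, -1) = Rational(1, 689971)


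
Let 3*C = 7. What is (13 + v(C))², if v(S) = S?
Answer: 2116/9 ≈ 235.11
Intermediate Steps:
C = 7/3 (C = (⅓)*7 = 7/3 ≈ 2.3333)
(13 + v(C))² = (13 + 7/3)² = (46/3)² = 2116/9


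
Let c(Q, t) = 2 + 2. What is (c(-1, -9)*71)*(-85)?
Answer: -24140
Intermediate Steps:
c(Q, t) = 4
(c(-1, -9)*71)*(-85) = (4*71)*(-85) = 284*(-85) = -24140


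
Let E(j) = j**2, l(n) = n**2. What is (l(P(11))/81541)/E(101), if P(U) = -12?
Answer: 144/831799741 ≈ 1.7312e-7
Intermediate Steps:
(l(P(11))/81541)/E(101) = ((-12)**2/81541)/(101**2) = (144*(1/81541))/10201 = (144/81541)*(1/10201) = 144/831799741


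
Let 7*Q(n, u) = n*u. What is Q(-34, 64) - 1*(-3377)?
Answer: 21463/7 ≈ 3066.1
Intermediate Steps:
Q(n, u) = n*u/7 (Q(n, u) = (n*u)/7 = n*u/7)
Q(-34, 64) - 1*(-3377) = (⅐)*(-34)*64 - 1*(-3377) = -2176/7 + 3377 = 21463/7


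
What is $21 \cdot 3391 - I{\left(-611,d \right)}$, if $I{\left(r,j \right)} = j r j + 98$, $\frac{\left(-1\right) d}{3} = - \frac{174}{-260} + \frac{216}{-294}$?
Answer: $\frac{222038561947}{3121300} \approx 71137.0$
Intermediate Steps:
$d = \frac{1251}{6370}$ ($d = - 3 \left(- \frac{174}{-260} + \frac{216}{-294}\right) = - 3 \left(\left(-174\right) \left(- \frac{1}{260}\right) + 216 \left(- \frac{1}{294}\right)\right) = - 3 \left(\frac{87}{130} - \frac{36}{49}\right) = \left(-3\right) \left(- \frac{417}{6370}\right) = \frac{1251}{6370} \approx 0.19639$)
$I{\left(r,j \right)} = 98 + r j^{2}$ ($I{\left(r,j \right)} = r j^{2} + 98 = 98 + r j^{2}$)
$21 \cdot 3391 - I{\left(-611,d \right)} = 21 \cdot 3391 - \left(98 - 611 \left(\frac{1251}{6370}\right)^{2}\right) = 71211 - \left(98 - \frac{73555047}{3121300}\right) = 71211 - \frac{232332353}{3121300} = \frac{222038561947}{3121300}$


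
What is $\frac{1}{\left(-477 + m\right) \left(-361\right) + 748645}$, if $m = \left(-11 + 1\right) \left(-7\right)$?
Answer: $\frac{1}{895572} \approx 1.1166 \cdot 10^{-6}$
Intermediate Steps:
$m = 70$ ($m = \left(-10\right) \left(-7\right) = 70$)
$\frac{1}{\left(-477 + m\right) \left(-361\right) + 748645} = \frac{1}{\left(-477 + 70\right) \left(-361\right) + 748645} = \frac{1}{\left(-407\right) \left(-361\right) + 748645} = \frac{1}{146927 + 748645} = \frac{1}{895572}$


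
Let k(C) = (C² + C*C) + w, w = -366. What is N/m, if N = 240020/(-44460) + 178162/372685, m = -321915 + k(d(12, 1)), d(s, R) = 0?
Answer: 214554661/14052787454745 ≈ 1.5268e-5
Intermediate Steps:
k(C) = -366 + 2*C² (k(C) = (C² + C*C) - 366 = (C² + C²) - 366 = 2*C² - 366 = -366 + 2*C²)
m = -322281 (m = -321915 + (-366 + 2*0²) = -321915 + (-366 + 2*0) = -321915 + (-366 + 0) = -321915 - 366 = -322281)
N = -214554661/43604145 (N = 240020*(-1/44460) + 178162*(1/372685) = -12001/2223 + 178162/372685 = -214554661/43604145 ≈ -4.9205)
N/m = -214554661/43604145/(-322281) = -214554661/43604145*(-1/322281) = 214554661/14052787454745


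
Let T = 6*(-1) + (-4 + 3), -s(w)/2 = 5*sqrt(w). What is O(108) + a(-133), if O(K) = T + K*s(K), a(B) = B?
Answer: -140 - 6480*sqrt(3) ≈ -11364.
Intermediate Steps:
s(w) = -10*sqrt(w)
T = -7 (T = -6 - 1 = -7)
O(K) = -7 - 10*K**(3/2) (O(K) = -7 + K*(-10*sqrt(K)) = -7 - 10*K**(3/2))
O(108) + a(-133) = (-7 - 6480*sqrt(3)) - 133 = -140 - 6480*sqrt(3)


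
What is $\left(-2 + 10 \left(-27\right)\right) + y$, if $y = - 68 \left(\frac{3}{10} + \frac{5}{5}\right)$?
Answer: $- \frac{1802}{5} \approx -360.4$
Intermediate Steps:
$y = - \frac{442}{5}$ ($y = - 68 \left(3 \cdot \frac{1}{10} + 5 \cdot \frac{1}{5}\right) = - 68 \left(\frac{3}{10} + 1\right) = \left(-68\right) \frac{13}{10} = - \frac{442}{5} \approx -88.4$)
$\left(-2 + 10 \left(-27\right)\right) + y = \left(-2 + 10 \left(-27\right)\right) - \frac{442}{5} = \left(-2 - 270\right) - \frac{442}{5} = -272 - \frac{442}{5} = - \frac{1802}{5}$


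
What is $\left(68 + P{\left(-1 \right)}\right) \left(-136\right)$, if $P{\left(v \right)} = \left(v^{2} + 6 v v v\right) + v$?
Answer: $-8432$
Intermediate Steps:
$P{\left(v \right)} = v + v^{2} + 6 v^{3}$ ($P{\left(v \right)} = \left(v^{2} + 6 v^{2} v\right) + v = \left(v^{2} + 6 v^{3}\right) + v = v + v^{2} + 6 v^{3}$)
$\left(68 + P{\left(-1 \right)}\right) \left(-136\right) = \left(68 - \left(1 - 1 + 6 \left(-1\right)^{2}\right)\right) \left(-136\right) = \left(68 - \left(1 - 1 + 6 \cdot 1\right)\right) \left(-136\right) = \left(68 - \left(1 - 1 + 6\right)\right) \left(-136\right) = \left(68 - 6\right) \left(-136\right) = 62 \left(-136\right) = -8432$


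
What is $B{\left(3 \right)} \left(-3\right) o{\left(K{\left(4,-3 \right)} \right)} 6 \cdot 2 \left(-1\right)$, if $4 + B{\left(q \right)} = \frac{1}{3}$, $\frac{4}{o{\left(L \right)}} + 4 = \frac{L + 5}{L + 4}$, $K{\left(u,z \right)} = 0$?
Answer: $192$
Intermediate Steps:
$o{\left(L \right)} = \frac{4}{-4 + \frac{5 + L}{4 + L}}$ ($o{\left(L \right)} = \frac{4}{-4 + \frac{L + 5}{L + 4}} = \frac{4}{-4 + \frac{5 + L}{4 + L}}$)
$B{\left(q \right)} = - \frac{11}{3}$ ($B{\left(q \right)} = -4 + \frac{1}{3} = - \frac{11}{3}$)
$B{\left(3 \right)} \left(-3\right) o{\left(K{\left(4,-3 \right)} \right)} 6 \cdot 2 \left(-1\right) = \left(- \frac{11}{3}\right) \left(-3\right) \frac{4 \left(-4 - 0\right)}{11 + 3 \cdot 0} \cdot 6 \cdot 2 \left(-1\right) = 11 \frac{4 \left(-4 + 0\right)}{11 + 0} \cdot 12 \left(-1\right) = 11 \cdot 4 \cdot \frac{1}{11} \left(-4\right) 12 \left(-1\right) = 11 \left(- \frac{16}{11}\right) 12 \left(-1\right) = 11 \left(\left(- \frac{192}{11}\right) \left(-1\right)\right) = 11 \cdot \frac{192}{11} = 192$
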